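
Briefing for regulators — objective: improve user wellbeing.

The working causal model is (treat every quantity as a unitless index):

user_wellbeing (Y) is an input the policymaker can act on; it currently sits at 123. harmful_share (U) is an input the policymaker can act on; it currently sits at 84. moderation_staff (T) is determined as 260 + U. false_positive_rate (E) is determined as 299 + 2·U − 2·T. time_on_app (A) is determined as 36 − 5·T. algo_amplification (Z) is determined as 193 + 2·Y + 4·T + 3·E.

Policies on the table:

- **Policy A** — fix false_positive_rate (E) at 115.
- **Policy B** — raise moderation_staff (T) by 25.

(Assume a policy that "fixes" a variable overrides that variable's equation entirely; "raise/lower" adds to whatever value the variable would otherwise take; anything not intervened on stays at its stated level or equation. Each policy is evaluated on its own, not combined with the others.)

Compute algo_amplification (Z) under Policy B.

Policy B (T + 25):
  Y = 123
  U = 84
  T = 260 + 84 (+25 from intervention) = 369
  E = 299 + 2·84 − 2·369 = -271
  Z = 193 + 2·123 + 4·369 + 3·(-271) = 1102

1102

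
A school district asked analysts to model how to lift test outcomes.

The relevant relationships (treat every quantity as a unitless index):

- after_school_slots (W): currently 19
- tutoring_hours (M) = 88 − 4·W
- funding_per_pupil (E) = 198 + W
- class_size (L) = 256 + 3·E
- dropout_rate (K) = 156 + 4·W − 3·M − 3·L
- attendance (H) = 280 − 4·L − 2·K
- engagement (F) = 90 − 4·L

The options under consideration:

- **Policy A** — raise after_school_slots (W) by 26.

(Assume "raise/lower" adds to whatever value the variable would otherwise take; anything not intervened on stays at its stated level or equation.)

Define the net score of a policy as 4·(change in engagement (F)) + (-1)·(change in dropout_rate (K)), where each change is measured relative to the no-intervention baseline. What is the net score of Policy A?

-1430

Baseline:
  W = 19
  M = 88 − 4·19 = 12
  E = 198 + 19 = 217
  L = 256 + 3·217 = 907
  K = 156 + 4·19 − 3·12 − 3·907 = -2525
  F = 90 − 4·907 = -3538
Policy A (W + 26):
  W = 19 + 26 = 45
  M = 88 − 4·45 = -92
  E = 198 + 45 = 243
  L = 256 + 3·243 = 985
  K = 156 + 4·45 − 3·(-92) − 3·985 = -2343
  F = 90 − 4·985 = -3850
ΔF = -3850 − (-3538) = -312; ΔK = -2343 − (-2525) = 182
Score = 4·(-312) + (-1)·182 = -1430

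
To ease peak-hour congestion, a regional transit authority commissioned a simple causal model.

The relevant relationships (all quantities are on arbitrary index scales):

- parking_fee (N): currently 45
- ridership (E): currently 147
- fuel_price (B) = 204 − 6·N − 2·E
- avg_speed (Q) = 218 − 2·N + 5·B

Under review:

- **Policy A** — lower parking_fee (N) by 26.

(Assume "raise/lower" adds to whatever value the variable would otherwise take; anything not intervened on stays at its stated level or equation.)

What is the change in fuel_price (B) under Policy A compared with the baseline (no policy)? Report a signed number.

Baseline:
  N = 45
  E = 147
  B = 204 − 6·45 − 2·147 = -360
Policy A (N − 26):
  N = 45 − 26 = 19
  E = 147
  B = 204 − 6·19 − 2·147 = -204
Change in B: -204 − (-360) = 156

156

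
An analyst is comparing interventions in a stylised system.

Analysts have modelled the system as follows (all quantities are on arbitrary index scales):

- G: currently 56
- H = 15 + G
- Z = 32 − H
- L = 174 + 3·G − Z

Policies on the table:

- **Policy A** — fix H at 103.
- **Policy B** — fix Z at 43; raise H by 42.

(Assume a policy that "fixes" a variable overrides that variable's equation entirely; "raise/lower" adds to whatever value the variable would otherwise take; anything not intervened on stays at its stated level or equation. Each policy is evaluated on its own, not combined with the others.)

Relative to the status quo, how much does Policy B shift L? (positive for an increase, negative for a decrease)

-82

Baseline:
  G = 56
  H = 15 + 56 = 71
  Z = 32 − 71 = -39
  L = 174 + 3·56 − (-39) = 381
Policy B (Z := 43, H + 42):
  G = 56
  H = 15 + 56 (+42 from intervention) = 113
  Z = 43
  L = 174 + 3·56 − 43 = 299
Change in L: 299 − 381 = -82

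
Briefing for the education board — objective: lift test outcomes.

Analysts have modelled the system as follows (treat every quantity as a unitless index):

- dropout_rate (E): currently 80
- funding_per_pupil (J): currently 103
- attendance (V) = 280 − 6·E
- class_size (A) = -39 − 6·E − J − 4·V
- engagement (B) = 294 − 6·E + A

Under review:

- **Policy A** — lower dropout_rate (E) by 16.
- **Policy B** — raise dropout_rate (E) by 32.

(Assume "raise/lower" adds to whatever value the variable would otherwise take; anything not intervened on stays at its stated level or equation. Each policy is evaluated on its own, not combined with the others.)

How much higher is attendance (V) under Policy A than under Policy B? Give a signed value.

Policy A (E − 16):
  E = 80 − 16 = 64
  V = 280 − 6·64 = -104
Policy B (E + 32):
  E = 80 + 32 = 112
  V = 280 − 6·112 = -392
V: -104 − (-392) = 288

288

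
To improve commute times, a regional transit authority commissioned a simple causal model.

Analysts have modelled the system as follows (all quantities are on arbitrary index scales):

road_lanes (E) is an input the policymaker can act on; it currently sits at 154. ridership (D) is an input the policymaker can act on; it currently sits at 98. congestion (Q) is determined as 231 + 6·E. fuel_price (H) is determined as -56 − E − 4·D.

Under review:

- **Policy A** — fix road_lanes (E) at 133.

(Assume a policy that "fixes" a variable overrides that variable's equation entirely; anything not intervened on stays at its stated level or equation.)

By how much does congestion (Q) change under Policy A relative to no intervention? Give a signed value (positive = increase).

Baseline:
  E = 154
  Q = 231 + 6·154 = 1155
Policy A (E := 133):
  E = 133
  Q = 231 + 6·133 = 1029
Change in Q: 1029 − 1155 = -126

-126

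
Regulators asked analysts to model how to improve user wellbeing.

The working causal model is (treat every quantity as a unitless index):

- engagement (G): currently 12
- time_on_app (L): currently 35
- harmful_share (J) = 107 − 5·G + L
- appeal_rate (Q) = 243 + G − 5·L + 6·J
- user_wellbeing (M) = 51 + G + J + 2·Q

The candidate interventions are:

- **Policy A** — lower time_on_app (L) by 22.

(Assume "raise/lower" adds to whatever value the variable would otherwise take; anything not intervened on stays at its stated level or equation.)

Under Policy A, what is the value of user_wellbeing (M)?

1223

Policy A (L − 22):
  G = 12
  L = 35 − 22 = 13
  J = 107 − 5·12 + 13 = 60
  Q = 243 + 12 − 5·13 + 6·60 = 550
  M = 51 + 12 + 60 + 2·550 = 1223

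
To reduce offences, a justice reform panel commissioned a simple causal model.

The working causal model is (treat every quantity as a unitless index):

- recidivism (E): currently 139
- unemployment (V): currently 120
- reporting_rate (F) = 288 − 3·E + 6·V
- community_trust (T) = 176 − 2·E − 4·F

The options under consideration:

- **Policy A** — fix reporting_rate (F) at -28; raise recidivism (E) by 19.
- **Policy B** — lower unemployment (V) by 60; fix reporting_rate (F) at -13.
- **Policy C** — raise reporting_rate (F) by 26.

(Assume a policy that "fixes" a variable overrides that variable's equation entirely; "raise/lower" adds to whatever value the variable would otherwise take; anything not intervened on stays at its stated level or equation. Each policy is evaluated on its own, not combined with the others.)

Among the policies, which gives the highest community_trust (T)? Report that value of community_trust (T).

-28

Policy A (F := -28, E + 19):
  E = 139 + 19 = 158
  V = 120
  F = -28
  T = 176 − 2·158 − 4·(-28) = -28
Policy B (V − 60, F := -13):
  E = 139
  V = 120 − 60 = 60
  F = -13
  T = 176 − 2·139 − 4·(-13) = -50
Policy C (F + 26):
  E = 139
  V = 120
  F = 288 − 3·139 + 6·120 (+26 from intervention) = 617
  T = 176 − 2·139 − 4·617 = -2570
Comparing — Policy A: T=-28, Policy B: T=-50, Policy C: T=-2570. Highest is -28 (Policy A).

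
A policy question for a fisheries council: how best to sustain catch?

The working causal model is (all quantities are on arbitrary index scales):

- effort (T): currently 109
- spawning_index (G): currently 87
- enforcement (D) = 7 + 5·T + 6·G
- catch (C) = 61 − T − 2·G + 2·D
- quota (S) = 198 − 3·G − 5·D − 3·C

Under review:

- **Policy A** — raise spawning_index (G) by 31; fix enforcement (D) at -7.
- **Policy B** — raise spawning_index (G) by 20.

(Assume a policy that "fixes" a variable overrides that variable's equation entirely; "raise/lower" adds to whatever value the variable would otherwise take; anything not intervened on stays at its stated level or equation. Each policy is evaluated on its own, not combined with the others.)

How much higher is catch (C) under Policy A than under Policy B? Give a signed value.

-2424

Policy A (G + 31, D := -7):
  T = 109
  G = 87 + 31 = 118
  D = -7
  C = 61 − 109 − 2·118 + 2·(-7) = -298
Policy B (G + 20):
  T = 109
  G = 87 + 20 = 107
  D = 7 + 5·109 + 6·107 = 1194
  C = 61 − 109 − 2·107 + 2·1194 = 2126
C: -298 − 2126 = -2424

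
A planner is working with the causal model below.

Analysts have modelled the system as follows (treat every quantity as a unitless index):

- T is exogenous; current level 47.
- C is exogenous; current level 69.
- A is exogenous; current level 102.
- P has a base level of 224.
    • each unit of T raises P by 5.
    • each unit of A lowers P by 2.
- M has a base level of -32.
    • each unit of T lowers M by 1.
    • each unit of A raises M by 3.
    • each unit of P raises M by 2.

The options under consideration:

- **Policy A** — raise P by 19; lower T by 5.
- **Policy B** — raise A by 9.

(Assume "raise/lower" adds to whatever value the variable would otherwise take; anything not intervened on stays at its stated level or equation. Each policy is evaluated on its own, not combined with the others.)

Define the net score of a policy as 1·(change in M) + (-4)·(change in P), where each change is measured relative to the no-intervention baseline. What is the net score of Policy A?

Baseline:
  T = 47
  A = 102
  P = 224 + 5·47 − 2·102 = 255
  M = -32 − 47 + 3·102 + 2·255 = 737
Policy A (P + 19, T − 5):
  T = 47 − 5 = 42
  A = 102
  P = 224 + 5·42 − 2·102 (+19 from intervention) = 249
  M = -32 − 42 + 3·102 + 2·249 = 730
ΔM = 730 − 737 = -7; ΔP = 249 − 255 = -6
Score = 1·(-7) + (-4)·(-6) = 17

17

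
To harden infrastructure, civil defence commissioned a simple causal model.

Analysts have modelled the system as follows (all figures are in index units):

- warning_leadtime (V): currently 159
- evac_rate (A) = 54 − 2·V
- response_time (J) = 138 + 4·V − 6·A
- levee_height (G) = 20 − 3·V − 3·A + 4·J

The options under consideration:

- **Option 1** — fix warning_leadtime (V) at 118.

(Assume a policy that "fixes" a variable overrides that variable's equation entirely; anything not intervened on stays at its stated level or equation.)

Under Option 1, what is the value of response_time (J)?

1702

Option 1 (V := 118):
  V = 118
  A = 54 − 2·118 = -182
  J = 138 + 4·118 − 6·(-182) = 1702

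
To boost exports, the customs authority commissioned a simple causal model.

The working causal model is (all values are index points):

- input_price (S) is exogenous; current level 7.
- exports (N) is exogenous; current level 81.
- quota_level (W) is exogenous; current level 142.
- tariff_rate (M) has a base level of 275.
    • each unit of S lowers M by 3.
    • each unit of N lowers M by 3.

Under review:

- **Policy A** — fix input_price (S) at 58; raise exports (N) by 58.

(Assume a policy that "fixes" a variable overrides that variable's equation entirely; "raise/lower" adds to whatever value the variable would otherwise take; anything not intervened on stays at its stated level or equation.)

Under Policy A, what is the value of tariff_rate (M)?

-316

Policy A (S := 58, N + 58):
  S = 58
  N = 81 + 58 = 139
  M = 275 − 3·58 − 3·139 = -316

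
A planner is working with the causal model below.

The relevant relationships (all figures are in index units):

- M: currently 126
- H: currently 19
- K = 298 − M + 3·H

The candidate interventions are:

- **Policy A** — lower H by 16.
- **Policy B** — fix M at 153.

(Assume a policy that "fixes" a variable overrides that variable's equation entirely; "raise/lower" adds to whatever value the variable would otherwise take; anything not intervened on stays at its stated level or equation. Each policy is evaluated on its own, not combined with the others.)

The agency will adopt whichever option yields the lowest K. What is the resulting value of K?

Policy A (H − 16):
  M = 126
  H = 19 − 16 = 3
  K = 298 − 126 + 3·3 = 181
Policy B (M := 153):
  M = 153
  H = 19
  K = 298 − 153 + 3·19 = 202
Comparing — Policy A: K=181, Policy B: K=202. Lowest is 181 (Policy A).

181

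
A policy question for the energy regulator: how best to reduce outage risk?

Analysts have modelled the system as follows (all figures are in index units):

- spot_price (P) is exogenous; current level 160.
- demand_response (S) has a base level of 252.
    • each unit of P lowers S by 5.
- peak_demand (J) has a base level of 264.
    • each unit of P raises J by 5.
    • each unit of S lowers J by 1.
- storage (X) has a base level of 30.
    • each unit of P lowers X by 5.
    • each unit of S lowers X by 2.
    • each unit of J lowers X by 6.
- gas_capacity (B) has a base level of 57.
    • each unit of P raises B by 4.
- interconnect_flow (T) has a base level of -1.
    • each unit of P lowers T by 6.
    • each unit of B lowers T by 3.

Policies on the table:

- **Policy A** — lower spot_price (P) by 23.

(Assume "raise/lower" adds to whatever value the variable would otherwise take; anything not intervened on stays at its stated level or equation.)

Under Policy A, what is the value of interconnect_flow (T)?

-2638

Policy A (P − 23):
  P = 160 − 23 = 137
  B = 57 + 4·137 = 605
  T = -1 − 6·137 − 3·605 = -2638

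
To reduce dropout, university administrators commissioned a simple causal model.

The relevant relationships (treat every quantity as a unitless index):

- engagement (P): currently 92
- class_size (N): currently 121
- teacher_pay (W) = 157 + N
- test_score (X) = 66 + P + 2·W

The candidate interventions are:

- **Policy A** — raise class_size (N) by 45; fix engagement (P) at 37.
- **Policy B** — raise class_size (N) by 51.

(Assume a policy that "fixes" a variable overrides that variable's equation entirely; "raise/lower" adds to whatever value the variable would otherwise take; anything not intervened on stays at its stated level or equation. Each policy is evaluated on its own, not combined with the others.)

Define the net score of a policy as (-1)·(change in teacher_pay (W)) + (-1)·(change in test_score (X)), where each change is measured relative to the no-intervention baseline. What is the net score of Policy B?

-153

Baseline:
  P = 92
  N = 121
  W = 157 + 121 = 278
  X = 66 + 92 + 2·278 = 714
Policy B (N + 51):
  P = 92
  N = 121 + 51 = 172
  W = 157 + 172 = 329
  X = 66 + 92 + 2·329 = 816
ΔW = 329 − 278 = 51; ΔX = 816 − 714 = 102
Score = (-1)·51 + (-1)·102 = -153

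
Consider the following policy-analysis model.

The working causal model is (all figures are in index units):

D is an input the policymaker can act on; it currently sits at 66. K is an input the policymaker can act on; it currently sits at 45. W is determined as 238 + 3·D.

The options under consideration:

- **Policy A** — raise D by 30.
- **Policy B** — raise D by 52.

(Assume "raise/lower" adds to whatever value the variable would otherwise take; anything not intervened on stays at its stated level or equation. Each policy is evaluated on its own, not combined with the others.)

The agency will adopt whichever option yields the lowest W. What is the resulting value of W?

526

Policy A (D + 30):
  D = 66 + 30 = 96
  W = 238 + 3·96 = 526
Policy B (D + 52):
  D = 66 + 52 = 118
  W = 238 + 3·118 = 592
Comparing — Policy A: W=526, Policy B: W=592. Lowest is 526 (Policy A).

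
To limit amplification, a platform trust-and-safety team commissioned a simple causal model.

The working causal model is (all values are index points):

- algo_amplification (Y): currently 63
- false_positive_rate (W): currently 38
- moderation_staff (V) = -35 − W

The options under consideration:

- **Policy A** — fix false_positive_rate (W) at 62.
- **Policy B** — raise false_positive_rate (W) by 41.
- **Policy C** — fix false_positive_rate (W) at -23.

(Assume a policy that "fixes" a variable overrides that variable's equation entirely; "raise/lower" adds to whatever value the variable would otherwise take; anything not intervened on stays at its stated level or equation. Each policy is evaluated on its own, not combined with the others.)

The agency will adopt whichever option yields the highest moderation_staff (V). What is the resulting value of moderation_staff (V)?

-12

Policy A (W := 62):
  W = 62
  V = -35 − 62 = -97
Policy B (W + 41):
  W = 38 + 41 = 79
  V = -35 − 79 = -114
Policy C (W := -23):
  W = -23
  V = -35 − (-23) = -12
Comparing — Policy A: V=-97, Policy B: V=-114, Policy C: V=-12. Highest is -12 (Policy C).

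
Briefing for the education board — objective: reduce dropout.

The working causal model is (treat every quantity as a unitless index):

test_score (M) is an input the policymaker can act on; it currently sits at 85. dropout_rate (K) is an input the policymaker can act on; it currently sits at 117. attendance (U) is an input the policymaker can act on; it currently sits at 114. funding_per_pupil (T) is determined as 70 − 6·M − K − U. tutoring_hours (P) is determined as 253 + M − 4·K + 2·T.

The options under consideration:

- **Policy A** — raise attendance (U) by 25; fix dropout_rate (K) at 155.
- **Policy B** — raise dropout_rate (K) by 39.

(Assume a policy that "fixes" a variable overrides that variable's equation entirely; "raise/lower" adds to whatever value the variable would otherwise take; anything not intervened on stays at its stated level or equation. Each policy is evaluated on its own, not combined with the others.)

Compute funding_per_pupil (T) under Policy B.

Policy B (K + 39):
  M = 85
  K = 117 + 39 = 156
  U = 114
  T = 70 − 6·85 − 156 − 114 = -710

-710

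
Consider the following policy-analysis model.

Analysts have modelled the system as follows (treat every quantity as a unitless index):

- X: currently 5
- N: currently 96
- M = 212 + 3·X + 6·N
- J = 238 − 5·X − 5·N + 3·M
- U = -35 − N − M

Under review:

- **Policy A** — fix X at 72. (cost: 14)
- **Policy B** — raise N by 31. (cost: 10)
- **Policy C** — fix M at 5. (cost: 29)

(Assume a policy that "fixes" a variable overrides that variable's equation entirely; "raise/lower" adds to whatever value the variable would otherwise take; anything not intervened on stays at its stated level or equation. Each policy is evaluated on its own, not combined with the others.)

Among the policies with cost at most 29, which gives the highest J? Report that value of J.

Policy A (X := 72):
  X = 72
  N = 96
  M = 212 + 3·72 + 6·96 = 1004
  J = 238 − 5·72 − 5·96 + 3·1004 = 2410
Policy B (N + 31):
  X = 5
  N = 96 + 31 = 127
  M = 212 + 3·5 + 6·127 = 989
  J = 238 − 5·5 − 5·127 + 3·989 = 2545
Policy C (M := 5):
  X = 5
  N = 96
  M = 5
  J = 238 − 5·5 − 5·96 + 3·5 = -252
Comparing — Policy A: J=2410, Policy B: J=2545, Policy C: J=-252. Highest is 2545 (Policy B).

2545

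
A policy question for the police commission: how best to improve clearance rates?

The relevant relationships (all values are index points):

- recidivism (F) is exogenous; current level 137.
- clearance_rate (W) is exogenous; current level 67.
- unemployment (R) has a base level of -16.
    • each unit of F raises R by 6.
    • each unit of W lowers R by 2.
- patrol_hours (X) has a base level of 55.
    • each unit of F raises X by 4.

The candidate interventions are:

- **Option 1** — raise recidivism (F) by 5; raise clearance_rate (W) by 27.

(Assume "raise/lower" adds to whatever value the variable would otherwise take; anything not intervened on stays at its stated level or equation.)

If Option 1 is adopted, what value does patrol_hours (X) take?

623

Option 1 (F + 5, W + 27):
  F = 137 + 5 = 142
  X = 55 + 4·142 = 623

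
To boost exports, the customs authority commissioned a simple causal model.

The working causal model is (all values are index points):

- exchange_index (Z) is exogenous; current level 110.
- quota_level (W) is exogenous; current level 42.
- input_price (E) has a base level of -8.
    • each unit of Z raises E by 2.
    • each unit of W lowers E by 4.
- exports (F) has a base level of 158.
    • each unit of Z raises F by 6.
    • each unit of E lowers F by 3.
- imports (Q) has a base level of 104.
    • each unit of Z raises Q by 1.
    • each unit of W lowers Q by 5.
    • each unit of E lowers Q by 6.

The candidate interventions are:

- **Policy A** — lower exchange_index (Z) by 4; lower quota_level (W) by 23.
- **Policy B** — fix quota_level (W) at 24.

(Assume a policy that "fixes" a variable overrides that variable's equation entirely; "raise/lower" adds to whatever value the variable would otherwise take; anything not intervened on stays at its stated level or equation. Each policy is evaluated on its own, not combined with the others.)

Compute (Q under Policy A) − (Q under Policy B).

-51

Policy A (Z − 4, W − 23):
  Z = 110 − 4 = 106
  W = 42 − 23 = 19
  E = -8 + 2·106 − 4·19 = 128
  Q = 104 + 106 − 5·19 − 6·128 = -653
Policy B (W := 24):
  Z = 110
  W = 24
  E = -8 + 2·110 − 4·24 = 116
  Q = 104 + 110 − 5·24 − 6·116 = -602
Q: -653 − (-602) = -51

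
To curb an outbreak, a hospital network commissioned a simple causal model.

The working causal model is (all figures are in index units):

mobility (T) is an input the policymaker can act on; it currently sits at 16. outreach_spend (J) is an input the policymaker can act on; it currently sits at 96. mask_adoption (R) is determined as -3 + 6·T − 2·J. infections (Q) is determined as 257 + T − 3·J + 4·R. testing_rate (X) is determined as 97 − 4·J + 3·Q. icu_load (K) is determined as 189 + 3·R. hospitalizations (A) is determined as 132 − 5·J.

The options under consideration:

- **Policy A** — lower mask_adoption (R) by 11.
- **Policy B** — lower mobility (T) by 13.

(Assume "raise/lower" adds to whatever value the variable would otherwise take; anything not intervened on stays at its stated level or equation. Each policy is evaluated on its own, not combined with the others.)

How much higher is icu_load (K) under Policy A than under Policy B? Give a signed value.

201

Policy A (R − 11):
  T = 16
  J = 96
  R = -3 + 6·16 − 2·96 (−11 from intervention) = -110
  K = 189 + 3·(-110) = -141
Policy B (T − 13):
  T = 16 − 13 = 3
  J = 96
  R = -3 + 6·3 − 2·96 = -177
  K = 189 + 3·(-177) = -342
K: -141 − (-342) = 201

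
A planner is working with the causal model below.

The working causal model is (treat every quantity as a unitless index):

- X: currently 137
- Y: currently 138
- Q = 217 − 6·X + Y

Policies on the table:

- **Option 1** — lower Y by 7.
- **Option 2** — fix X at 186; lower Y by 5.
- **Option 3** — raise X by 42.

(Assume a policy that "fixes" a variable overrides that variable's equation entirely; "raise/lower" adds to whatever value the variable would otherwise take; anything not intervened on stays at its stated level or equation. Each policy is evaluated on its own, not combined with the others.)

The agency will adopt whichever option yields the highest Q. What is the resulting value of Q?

-474

Option 1 (Y − 7):
  X = 137
  Y = 138 − 7 = 131
  Q = 217 − 6·137 + 131 = -474
Option 2 (X := 186, Y − 5):
  X = 186
  Y = 138 − 5 = 133
  Q = 217 − 6·186 + 133 = -766
Option 3 (X + 42):
  X = 137 + 42 = 179
  Y = 138
  Q = 217 − 6·179 + 138 = -719
Comparing — Option 1: Q=-474, Option 2: Q=-766, Option 3: Q=-719. Highest is -474 (Option 1).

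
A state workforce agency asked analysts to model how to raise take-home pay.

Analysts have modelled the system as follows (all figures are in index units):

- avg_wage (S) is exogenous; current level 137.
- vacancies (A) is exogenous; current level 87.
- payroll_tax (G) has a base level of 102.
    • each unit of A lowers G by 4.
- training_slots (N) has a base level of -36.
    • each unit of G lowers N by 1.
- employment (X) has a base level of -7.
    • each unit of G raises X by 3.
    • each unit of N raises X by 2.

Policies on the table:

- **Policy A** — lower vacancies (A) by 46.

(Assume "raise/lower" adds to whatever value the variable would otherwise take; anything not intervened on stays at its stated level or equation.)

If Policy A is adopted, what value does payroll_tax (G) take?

-62

Policy A (A − 46):
  A = 87 − 46 = 41
  G = 102 − 4·41 = -62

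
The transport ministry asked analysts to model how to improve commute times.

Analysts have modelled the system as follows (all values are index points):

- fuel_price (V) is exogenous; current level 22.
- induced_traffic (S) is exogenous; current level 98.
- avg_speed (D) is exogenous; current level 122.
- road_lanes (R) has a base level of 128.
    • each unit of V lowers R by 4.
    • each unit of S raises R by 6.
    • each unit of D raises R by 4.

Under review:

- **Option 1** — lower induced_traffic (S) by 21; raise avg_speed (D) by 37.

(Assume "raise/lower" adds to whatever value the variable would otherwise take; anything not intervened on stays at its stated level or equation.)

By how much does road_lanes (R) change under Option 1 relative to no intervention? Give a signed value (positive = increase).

Baseline:
  V = 22
  S = 98
  D = 122
  R = 128 − 4·22 + 6·98 + 4·122 = 1116
Option 1 (S − 21, D + 37):
  V = 22
  S = 98 − 21 = 77
  D = 122 + 37 = 159
  R = 128 − 4·22 + 6·77 + 4·159 = 1138
Change in R: 1138 − 1116 = 22

22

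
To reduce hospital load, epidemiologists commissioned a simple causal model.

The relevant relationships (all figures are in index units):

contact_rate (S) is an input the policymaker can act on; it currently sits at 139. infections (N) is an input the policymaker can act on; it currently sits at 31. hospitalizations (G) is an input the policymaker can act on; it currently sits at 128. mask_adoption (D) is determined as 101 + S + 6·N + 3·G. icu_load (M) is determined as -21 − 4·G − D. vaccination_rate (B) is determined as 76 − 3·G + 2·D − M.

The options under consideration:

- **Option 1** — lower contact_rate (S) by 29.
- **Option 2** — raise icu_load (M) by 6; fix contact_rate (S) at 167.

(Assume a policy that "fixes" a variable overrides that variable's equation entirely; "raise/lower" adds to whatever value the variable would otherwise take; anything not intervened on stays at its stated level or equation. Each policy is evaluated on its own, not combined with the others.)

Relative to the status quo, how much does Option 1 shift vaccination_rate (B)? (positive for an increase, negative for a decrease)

-87

Baseline:
  S = 139
  N = 31
  G = 128
  D = 101 + 139 + 6·31 + 3·128 = 810
  M = -21 − 4·128 − 810 = -1343
  B = 76 − 3·128 + 2·810 − (-1343) = 2655
Option 1 (S − 29):
  S = 139 − 29 = 110
  N = 31
  G = 128
  D = 101 + 110 + 6·31 + 3·128 = 781
  M = -21 − 4·128 − 781 = -1314
  B = 76 − 3·128 + 2·781 − (-1314) = 2568
Change in B: 2568 − 2655 = -87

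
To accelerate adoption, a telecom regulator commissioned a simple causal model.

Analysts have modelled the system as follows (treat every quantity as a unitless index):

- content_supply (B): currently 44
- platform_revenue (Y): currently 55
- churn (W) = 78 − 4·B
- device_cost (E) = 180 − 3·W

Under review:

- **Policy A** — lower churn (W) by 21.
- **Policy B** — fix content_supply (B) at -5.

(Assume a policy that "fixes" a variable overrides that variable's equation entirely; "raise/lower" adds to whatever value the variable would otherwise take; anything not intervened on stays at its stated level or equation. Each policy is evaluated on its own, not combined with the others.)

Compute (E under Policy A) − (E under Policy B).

Policy A (W − 21):
  B = 44
  W = 78 − 4·44 (−21 from intervention) = -119
  E = 180 − 3·(-119) = 537
Policy B (B := -5):
  B = -5
  W = 78 − 4·(-5) = 98
  E = 180 − 3·98 = -114
E: 537 − (-114) = 651

651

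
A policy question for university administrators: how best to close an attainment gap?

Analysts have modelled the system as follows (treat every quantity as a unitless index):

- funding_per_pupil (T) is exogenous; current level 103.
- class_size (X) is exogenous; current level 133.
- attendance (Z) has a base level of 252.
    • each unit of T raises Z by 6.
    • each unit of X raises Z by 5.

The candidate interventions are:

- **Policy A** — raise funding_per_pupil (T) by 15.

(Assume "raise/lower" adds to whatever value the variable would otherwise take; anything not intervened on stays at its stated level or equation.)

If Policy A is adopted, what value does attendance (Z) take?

1625

Policy A (T + 15):
  T = 103 + 15 = 118
  X = 133
  Z = 252 + 6·118 + 5·133 = 1625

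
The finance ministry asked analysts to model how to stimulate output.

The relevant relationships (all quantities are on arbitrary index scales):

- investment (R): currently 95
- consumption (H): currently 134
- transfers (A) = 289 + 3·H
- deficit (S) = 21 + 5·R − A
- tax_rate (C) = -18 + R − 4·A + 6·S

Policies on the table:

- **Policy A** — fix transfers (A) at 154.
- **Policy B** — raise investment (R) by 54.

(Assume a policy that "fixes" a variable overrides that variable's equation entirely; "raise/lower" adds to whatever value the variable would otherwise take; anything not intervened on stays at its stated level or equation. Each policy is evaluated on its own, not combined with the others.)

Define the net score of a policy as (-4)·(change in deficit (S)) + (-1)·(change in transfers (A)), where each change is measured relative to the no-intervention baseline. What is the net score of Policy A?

Baseline:
  R = 95
  H = 134
  A = 289 + 3·134 = 691
  S = 21 + 5·95 − 691 = -195
Policy A (A := 154):
  R = 95
  H = 134
  A = 154
  S = 21 + 5·95 − 154 = 342
ΔS = 342 − (-195) = 537; ΔA = 154 − 691 = -537
Score = (-4)·537 + (-1)·(-537) = -1611

-1611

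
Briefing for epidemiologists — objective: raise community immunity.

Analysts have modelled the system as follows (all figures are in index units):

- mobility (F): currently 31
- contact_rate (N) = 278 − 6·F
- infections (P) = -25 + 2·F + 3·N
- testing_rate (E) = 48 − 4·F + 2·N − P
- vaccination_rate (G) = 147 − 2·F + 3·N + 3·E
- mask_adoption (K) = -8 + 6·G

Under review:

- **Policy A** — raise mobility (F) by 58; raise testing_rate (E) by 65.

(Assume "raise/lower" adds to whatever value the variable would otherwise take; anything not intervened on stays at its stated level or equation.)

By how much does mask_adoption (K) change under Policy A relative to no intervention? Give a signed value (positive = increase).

-5790

Baseline:
  F = 31
  N = 278 − 6·31 = 92
  P = -25 + 2·31 + 3·92 = 313
  E = 48 − 4·31 + 2·92 − 313 = -205
  G = 147 − 2·31 + 3·92 + 3·(-205) = -254
  K = -8 + 6·(-254) = -1532
Policy A (F + 58, E + 65):
  F = 31 + 58 = 89
  N = 278 − 6·89 = -256
  P = -25 + 2·89 + 3·(-256) = -615
  E = 48 − 4·89 + 2·(-256) − (-615) (+65 from intervention) = -140
  G = 147 − 2·89 + 3·(-256) + 3·(-140) = -1219
  K = -8 + 6·(-1219) = -7322
Change in K: -7322 − (-1532) = -5790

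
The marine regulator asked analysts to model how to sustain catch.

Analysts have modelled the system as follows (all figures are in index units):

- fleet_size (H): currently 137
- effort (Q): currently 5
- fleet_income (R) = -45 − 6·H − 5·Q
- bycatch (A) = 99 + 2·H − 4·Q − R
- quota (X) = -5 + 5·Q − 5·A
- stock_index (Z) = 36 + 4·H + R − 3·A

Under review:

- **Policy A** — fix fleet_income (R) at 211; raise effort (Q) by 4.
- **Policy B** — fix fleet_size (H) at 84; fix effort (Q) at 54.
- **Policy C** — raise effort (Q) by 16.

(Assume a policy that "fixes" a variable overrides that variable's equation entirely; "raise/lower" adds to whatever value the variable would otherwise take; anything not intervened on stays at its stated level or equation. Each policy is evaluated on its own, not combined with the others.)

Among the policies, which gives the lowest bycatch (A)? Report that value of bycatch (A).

126

Policy A (R := 211, Q + 4):
  H = 137
  Q = 5 + 4 = 9
  R = 211
  A = 99 + 2·137 − 4·9 − 211 = 126
Policy B (H := 84, Q := 54):
  H = 84
  Q = 54
  R = -45 − 6·84 − 5·54 = -819
  A = 99 + 2·84 − 4·54 − (-819) = 870
Policy C (Q + 16):
  H = 137
  Q = 5 + 16 = 21
  R = -45 − 6·137 − 5·21 = -972
  A = 99 + 2·137 − 4·21 − (-972) = 1261
Comparing — Policy A: A=126, Policy B: A=870, Policy C: A=1261. Lowest is 126 (Policy A).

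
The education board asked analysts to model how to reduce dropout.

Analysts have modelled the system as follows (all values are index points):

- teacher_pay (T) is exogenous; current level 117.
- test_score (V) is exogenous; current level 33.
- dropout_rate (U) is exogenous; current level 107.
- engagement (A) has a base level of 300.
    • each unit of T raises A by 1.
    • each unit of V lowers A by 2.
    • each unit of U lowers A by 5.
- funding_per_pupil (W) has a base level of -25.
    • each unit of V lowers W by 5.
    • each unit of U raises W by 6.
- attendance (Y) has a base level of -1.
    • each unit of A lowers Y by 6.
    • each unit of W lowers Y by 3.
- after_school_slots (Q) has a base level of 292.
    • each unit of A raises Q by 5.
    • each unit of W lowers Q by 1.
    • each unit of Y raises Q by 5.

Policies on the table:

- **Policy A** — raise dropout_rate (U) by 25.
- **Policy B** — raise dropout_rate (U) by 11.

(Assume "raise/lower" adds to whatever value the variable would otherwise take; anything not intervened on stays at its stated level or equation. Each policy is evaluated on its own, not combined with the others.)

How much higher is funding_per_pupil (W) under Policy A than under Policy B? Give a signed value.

84

Policy A (U + 25):
  V = 33
  U = 107 + 25 = 132
  W = -25 − 5·33 + 6·132 = 602
Policy B (U + 11):
  V = 33
  U = 107 + 11 = 118
  W = -25 − 5·33 + 6·118 = 518
W: 602 − 518 = 84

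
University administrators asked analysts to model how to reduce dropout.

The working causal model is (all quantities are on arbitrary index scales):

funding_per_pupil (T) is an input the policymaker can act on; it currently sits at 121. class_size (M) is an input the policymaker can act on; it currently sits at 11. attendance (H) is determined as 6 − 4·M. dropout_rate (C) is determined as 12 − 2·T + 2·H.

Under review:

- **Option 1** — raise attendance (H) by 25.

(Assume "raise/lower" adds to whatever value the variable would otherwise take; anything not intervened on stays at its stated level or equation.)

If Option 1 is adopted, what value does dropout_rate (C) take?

Option 1 (H + 25):
  T = 121
  M = 11
  H = 6 − 4·11 (+25 from intervention) = -13
  C = 12 − 2·121 + 2·(-13) = -256

-256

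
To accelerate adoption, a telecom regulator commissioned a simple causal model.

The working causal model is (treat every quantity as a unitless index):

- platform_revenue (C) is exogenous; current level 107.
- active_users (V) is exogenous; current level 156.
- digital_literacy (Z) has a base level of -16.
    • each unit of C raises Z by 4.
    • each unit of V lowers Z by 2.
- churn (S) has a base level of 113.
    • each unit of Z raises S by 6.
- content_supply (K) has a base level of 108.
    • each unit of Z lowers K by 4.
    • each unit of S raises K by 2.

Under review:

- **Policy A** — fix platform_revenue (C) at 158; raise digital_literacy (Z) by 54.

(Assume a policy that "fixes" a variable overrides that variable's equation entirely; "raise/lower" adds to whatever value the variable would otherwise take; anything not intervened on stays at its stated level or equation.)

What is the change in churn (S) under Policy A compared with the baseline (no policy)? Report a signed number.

Baseline:
  C = 107
  V = 156
  Z = -16 + 4·107 − 2·156 = 100
  S = 113 + 6·100 = 713
Policy A (C := 158, Z + 54):
  C = 158
  V = 156
  Z = -16 + 4·158 − 2·156 (+54 from intervention) = 358
  S = 113 + 6·358 = 2261
Change in S: 2261 − 713 = 1548

1548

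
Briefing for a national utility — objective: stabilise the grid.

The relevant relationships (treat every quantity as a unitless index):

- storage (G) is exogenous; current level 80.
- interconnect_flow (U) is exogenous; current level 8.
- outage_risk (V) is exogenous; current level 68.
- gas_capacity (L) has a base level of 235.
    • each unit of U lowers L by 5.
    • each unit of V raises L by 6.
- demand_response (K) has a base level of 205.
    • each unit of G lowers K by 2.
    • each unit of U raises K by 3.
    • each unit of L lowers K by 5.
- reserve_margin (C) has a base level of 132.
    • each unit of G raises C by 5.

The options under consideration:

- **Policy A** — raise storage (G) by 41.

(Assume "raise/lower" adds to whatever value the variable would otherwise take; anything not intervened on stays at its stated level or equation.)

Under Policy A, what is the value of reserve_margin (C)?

737

Policy A (G + 41):
  G = 80 + 41 = 121
  C = 132 + 5·121 = 737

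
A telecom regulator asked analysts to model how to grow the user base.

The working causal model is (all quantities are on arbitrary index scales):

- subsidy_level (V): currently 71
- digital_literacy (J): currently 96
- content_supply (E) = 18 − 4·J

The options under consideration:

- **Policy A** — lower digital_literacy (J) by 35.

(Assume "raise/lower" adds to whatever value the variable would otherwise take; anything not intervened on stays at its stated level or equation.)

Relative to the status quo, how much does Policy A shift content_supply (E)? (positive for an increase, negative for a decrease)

140

Baseline:
  J = 96
  E = 18 − 4·96 = -366
Policy A (J − 35):
  J = 96 − 35 = 61
  E = 18 − 4·61 = -226
Change in E: -226 − (-366) = 140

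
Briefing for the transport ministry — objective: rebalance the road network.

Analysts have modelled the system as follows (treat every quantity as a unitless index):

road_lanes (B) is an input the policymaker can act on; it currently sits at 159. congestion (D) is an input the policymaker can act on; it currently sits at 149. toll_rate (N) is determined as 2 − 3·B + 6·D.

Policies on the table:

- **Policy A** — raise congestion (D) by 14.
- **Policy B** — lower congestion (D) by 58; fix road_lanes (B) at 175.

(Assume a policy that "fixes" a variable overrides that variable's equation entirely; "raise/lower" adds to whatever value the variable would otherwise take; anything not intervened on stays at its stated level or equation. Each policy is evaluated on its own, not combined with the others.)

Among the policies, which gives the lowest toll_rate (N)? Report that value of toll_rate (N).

23

Policy A (D + 14):
  B = 159
  D = 149 + 14 = 163
  N = 2 − 3·159 + 6·163 = 503
Policy B (D − 58, B := 175):
  B = 175
  D = 149 − 58 = 91
  N = 2 − 3·175 + 6·91 = 23
Comparing — Policy A: N=503, Policy B: N=23. Lowest is 23 (Policy B).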